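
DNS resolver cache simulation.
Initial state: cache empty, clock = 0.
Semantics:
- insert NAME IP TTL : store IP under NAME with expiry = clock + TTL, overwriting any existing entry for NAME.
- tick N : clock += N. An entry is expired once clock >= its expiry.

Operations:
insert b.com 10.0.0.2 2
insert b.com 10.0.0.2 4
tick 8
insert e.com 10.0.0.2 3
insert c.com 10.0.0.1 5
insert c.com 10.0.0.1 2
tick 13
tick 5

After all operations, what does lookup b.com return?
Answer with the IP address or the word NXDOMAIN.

Answer: NXDOMAIN

Derivation:
Op 1: insert b.com -> 10.0.0.2 (expiry=0+2=2). clock=0
Op 2: insert b.com -> 10.0.0.2 (expiry=0+4=4). clock=0
Op 3: tick 8 -> clock=8. purged={b.com}
Op 4: insert e.com -> 10.0.0.2 (expiry=8+3=11). clock=8
Op 5: insert c.com -> 10.0.0.1 (expiry=8+5=13). clock=8
Op 6: insert c.com -> 10.0.0.1 (expiry=8+2=10). clock=8
Op 7: tick 13 -> clock=21. purged={c.com,e.com}
Op 8: tick 5 -> clock=26.
lookup b.com: not in cache (expired or never inserted)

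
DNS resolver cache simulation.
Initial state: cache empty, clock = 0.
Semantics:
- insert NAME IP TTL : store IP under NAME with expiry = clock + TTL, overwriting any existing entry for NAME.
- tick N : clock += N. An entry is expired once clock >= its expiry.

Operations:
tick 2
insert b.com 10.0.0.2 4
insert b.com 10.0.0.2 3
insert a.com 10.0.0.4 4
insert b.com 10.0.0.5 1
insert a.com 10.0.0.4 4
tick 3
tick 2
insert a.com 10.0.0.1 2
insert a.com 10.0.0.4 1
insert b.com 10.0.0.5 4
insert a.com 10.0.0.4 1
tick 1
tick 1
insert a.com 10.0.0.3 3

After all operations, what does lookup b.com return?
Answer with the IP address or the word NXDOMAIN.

Op 1: tick 2 -> clock=2.
Op 2: insert b.com -> 10.0.0.2 (expiry=2+4=6). clock=2
Op 3: insert b.com -> 10.0.0.2 (expiry=2+3=5). clock=2
Op 4: insert a.com -> 10.0.0.4 (expiry=2+4=6). clock=2
Op 5: insert b.com -> 10.0.0.5 (expiry=2+1=3). clock=2
Op 6: insert a.com -> 10.0.0.4 (expiry=2+4=6). clock=2
Op 7: tick 3 -> clock=5. purged={b.com}
Op 8: tick 2 -> clock=7. purged={a.com}
Op 9: insert a.com -> 10.0.0.1 (expiry=7+2=9). clock=7
Op 10: insert a.com -> 10.0.0.4 (expiry=7+1=8). clock=7
Op 11: insert b.com -> 10.0.0.5 (expiry=7+4=11). clock=7
Op 12: insert a.com -> 10.0.0.4 (expiry=7+1=8). clock=7
Op 13: tick 1 -> clock=8. purged={a.com}
Op 14: tick 1 -> clock=9.
Op 15: insert a.com -> 10.0.0.3 (expiry=9+3=12). clock=9
lookup b.com: present, ip=10.0.0.5 expiry=11 > clock=9

Answer: 10.0.0.5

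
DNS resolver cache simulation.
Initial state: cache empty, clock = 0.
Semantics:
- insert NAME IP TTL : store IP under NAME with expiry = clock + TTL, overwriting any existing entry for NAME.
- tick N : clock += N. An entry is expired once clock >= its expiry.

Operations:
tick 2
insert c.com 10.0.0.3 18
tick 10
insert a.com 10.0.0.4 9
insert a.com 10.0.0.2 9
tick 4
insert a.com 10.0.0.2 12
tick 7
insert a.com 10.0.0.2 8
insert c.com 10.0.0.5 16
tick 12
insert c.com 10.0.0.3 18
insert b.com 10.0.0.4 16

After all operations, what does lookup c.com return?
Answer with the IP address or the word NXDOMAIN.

Answer: 10.0.0.3

Derivation:
Op 1: tick 2 -> clock=2.
Op 2: insert c.com -> 10.0.0.3 (expiry=2+18=20). clock=2
Op 3: tick 10 -> clock=12.
Op 4: insert a.com -> 10.0.0.4 (expiry=12+9=21). clock=12
Op 5: insert a.com -> 10.0.0.2 (expiry=12+9=21). clock=12
Op 6: tick 4 -> clock=16.
Op 7: insert a.com -> 10.0.0.2 (expiry=16+12=28). clock=16
Op 8: tick 7 -> clock=23. purged={c.com}
Op 9: insert a.com -> 10.0.0.2 (expiry=23+8=31). clock=23
Op 10: insert c.com -> 10.0.0.5 (expiry=23+16=39). clock=23
Op 11: tick 12 -> clock=35. purged={a.com}
Op 12: insert c.com -> 10.0.0.3 (expiry=35+18=53). clock=35
Op 13: insert b.com -> 10.0.0.4 (expiry=35+16=51). clock=35
lookup c.com: present, ip=10.0.0.3 expiry=53 > clock=35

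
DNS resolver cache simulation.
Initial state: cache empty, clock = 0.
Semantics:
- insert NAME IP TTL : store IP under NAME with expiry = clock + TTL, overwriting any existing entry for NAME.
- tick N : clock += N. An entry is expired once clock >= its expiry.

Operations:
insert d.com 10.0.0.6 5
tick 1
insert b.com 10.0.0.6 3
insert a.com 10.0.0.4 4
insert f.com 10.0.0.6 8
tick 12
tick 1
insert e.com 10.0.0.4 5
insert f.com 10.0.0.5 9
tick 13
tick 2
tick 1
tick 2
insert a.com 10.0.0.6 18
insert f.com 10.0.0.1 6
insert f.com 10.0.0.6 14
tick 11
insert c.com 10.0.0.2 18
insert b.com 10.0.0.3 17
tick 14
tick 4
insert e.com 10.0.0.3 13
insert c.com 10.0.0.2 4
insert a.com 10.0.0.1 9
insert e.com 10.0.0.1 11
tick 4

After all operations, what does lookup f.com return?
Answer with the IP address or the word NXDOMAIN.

Op 1: insert d.com -> 10.0.0.6 (expiry=0+5=5). clock=0
Op 2: tick 1 -> clock=1.
Op 3: insert b.com -> 10.0.0.6 (expiry=1+3=4). clock=1
Op 4: insert a.com -> 10.0.0.4 (expiry=1+4=5). clock=1
Op 5: insert f.com -> 10.0.0.6 (expiry=1+8=9). clock=1
Op 6: tick 12 -> clock=13. purged={a.com,b.com,d.com,f.com}
Op 7: tick 1 -> clock=14.
Op 8: insert e.com -> 10.0.0.4 (expiry=14+5=19). clock=14
Op 9: insert f.com -> 10.0.0.5 (expiry=14+9=23). clock=14
Op 10: tick 13 -> clock=27. purged={e.com,f.com}
Op 11: tick 2 -> clock=29.
Op 12: tick 1 -> clock=30.
Op 13: tick 2 -> clock=32.
Op 14: insert a.com -> 10.0.0.6 (expiry=32+18=50). clock=32
Op 15: insert f.com -> 10.0.0.1 (expiry=32+6=38). clock=32
Op 16: insert f.com -> 10.0.0.6 (expiry=32+14=46). clock=32
Op 17: tick 11 -> clock=43.
Op 18: insert c.com -> 10.0.0.2 (expiry=43+18=61). clock=43
Op 19: insert b.com -> 10.0.0.3 (expiry=43+17=60). clock=43
Op 20: tick 14 -> clock=57. purged={a.com,f.com}
Op 21: tick 4 -> clock=61. purged={b.com,c.com}
Op 22: insert e.com -> 10.0.0.3 (expiry=61+13=74). clock=61
Op 23: insert c.com -> 10.0.0.2 (expiry=61+4=65). clock=61
Op 24: insert a.com -> 10.0.0.1 (expiry=61+9=70). clock=61
Op 25: insert e.com -> 10.0.0.1 (expiry=61+11=72). clock=61
Op 26: tick 4 -> clock=65. purged={c.com}
lookup f.com: not in cache (expired or never inserted)

Answer: NXDOMAIN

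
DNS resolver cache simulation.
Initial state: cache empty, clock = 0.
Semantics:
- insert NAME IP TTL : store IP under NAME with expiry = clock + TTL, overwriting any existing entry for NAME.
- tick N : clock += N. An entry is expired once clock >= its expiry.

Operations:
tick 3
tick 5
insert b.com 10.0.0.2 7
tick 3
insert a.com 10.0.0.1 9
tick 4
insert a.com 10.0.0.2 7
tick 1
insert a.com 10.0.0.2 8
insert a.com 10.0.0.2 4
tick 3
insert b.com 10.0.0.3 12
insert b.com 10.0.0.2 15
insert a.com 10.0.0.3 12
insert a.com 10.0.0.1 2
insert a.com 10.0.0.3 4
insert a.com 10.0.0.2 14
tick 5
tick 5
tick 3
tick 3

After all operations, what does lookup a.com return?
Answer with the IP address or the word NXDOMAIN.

Op 1: tick 3 -> clock=3.
Op 2: tick 5 -> clock=8.
Op 3: insert b.com -> 10.0.0.2 (expiry=8+7=15). clock=8
Op 4: tick 3 -> clock=11.
Op 5: insert a.com -> 10.0.0.1 (expiry=11+9=20). clock=11
Op 6: tick 4 -> clock=15. purged={b.com}
Op 7: insert a.com -> 10.0.0.2 (expiry=15+7=22). clock=15
Op 8: tick 1 -> clock=16.
Op 9: insert a.com -> 10.0.0.2 (expiry=16+8=24). clock=16
Op 10: insert a.com -> 10.0.0.2 (expiry=16+4=20). clock=16
Op 11: tick 3 -> clock=19.
Op 12: insert b.com -> 10.0.0.3 (expiry=19+12=31). clock=19
Op 13: insert b.com -> 10.0.0.2 (expiry=19+15=34). clock=19
Op 14: insert a.com -> 10.0.0.3 (expiry=19+12=31). clock=19
Op 15: insert a.com -> 10.0.0.1 (expiry=19+2=21). clock=19
Op 16: insert a.com -> 10.0.0.3 (expiry=19+4=23). clock=19
Op 17: insert a.com -> 10.0.0.2 (expiry=19+14=33). clock=19
Op 18: tick 5 -> clock=24.
Op 19: tick 5 -> clock=29.
Op 20: tick 3 -> clock=32.
Op 21: tick 3 -> clock=35. purged={a.com,b.com}
lookup a.com: not in cache (expired or never inserted)

Answer: NXDOMAIN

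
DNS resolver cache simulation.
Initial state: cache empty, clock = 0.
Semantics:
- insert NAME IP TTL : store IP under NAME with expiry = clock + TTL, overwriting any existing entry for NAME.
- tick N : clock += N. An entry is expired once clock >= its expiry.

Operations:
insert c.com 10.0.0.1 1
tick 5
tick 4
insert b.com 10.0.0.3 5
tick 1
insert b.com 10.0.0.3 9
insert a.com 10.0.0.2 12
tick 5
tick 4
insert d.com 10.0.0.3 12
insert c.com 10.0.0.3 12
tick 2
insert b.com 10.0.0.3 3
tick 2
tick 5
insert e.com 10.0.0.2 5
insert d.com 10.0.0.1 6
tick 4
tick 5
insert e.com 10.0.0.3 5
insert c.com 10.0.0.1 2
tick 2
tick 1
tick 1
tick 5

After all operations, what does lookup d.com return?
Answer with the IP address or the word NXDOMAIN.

Answer: NXDOMAIN

Derivation:
Op 1: insert c.com -> 10.0.0.1 (expiry=0+1=1). clock=0
Op 2: tick 5 -> clock=5. purged={c.com}
Op 3: tick 4 -> clock=9.
Op 4: insert b.com -> 10.0.0.3 (expiry=9+5=14). clock=9
Op 5: tick 1 -> clock=10.
Op 6: insert b.com -> 10.0.0.3 (expiry=10+9=19). clock=10
Op 7: insert a.com -> 10.0.0.2 (expiry=10+12=22). clock=10
Op 8: tick 5 -> clock=15.
Op 9: tick 4 -> clock=19. purged={b.com}
Op 10: insert d.com -> 10.0.0.3 (expiry=19+12=31). clock=19
Op 11: insert c.com -> 10.0.0.3 (expiry=19+12=31). clock=19
Op 12: tick 2 -> clock=21.
Op 13: insert b.com -> 10.0.0.3 (expiry=21+3=24). clock=21
Op 14: tick 2 -> clock=23. purged={a.com}
Op 15: tick 5 -> clock=28. purged={b.com}
Op 16: insert e.com -> 10.0.0.2 (expiry=28+5=33). clock=28
Op 17: insert d.com -> 10.0.0.1 (expiry=28+6=34). clock=28
Op 18: tick 4 -> clock=32. purged={c.com}
Op 19: tick 5 -> clock=37. purged={d.com,e.com}
Op 20: insert e.com -> 10.0.0.3 (expiry=37+5=42). clock=37
Op 21: insert c.com -> 10.0.0.1 (expiry=37+2=39). clock=37
Op 22: tick 2 -> clock=39. purged={c.com}
Op 23: tick 1 -> clock=40.
Op 24: tick 1 -> clock=41.
Op 25: tick 5 -> clock=46. purged={e.com}
lookup d.com: not in cache (expired or never inserted)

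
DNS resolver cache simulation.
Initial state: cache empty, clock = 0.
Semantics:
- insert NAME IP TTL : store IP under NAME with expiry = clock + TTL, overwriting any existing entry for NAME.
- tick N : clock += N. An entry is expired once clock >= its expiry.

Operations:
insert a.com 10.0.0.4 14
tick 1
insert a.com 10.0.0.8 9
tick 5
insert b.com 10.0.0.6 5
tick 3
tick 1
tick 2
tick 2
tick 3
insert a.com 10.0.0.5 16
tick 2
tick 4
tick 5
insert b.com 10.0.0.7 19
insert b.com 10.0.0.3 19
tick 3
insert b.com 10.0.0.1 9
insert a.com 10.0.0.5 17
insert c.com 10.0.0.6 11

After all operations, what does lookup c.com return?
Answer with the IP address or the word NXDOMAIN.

Answer: 10.0.0.6

Derivation:
Op 1: insert a.com -> 10.0.0.4 (expiry=0+14=14). clock=0
Op 2: tick 1 -> clock=1.
Op 3: insert a.com -> 10.0.0.8 (expiry=1+9=10). clock=1
Op 4: tick 5 -> clock=6.
Op 5: insert b.com -> 10.0.0.6 (expiry=6+5=11). clock=6
Op 6: tick 3 -> clock=9.
Op 7: tick 1 -> clock=10. purged={a.com}
Op 8: tick 2 -> clock=12. purged={b.com}
Op 9: tick 2 -> clock=14.
Op 10: tick 3 -> clock=17.
Op 11: insert a.com -> 10.0.0.5 (expiry=17+16=33). clock=17
Op 12: tick 2 -> clock=19.
Op 13: tick 4 -> clock=23.
Op 14: tick 5 -> clock=28.
Op 15: insert b.com -> 10.0.0.7 (expiry=28+19=47). clock=28
Op 16: insert b.com -> 10.0.0.3 (expiry=28+19=47). clock=28
Op 17: tick 3 -> clock=31.
Op 18: insert b.com -> 10.0.0.1 (expiry=31+9=40). clock=31
Op 19: insert a.com -> 10.0.0.5 (expiry=31+17=48). clock=31
Op 20: insert c.com -> 10.0.0.6 (expiry=31+11=42). clock=31
lookup c.com: present, ip=10.0.0.6 expiry=42 > clock=31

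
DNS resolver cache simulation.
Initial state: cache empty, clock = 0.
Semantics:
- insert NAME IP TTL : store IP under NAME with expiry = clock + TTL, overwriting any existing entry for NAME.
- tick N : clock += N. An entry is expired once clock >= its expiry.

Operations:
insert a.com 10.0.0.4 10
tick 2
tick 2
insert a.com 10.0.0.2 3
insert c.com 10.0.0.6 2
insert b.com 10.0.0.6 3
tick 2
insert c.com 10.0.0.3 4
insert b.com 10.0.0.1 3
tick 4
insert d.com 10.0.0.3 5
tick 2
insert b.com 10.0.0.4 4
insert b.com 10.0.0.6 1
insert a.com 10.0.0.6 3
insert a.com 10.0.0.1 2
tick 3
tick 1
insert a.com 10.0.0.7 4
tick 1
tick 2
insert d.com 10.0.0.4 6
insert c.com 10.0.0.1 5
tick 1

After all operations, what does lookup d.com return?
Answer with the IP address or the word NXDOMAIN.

Answer: 10.0.0.4

Derivation:
Op 1: insert a.com -> 10.0.0.4 (expiry=0+10=10). clock=0
Op 2: tick 2 -> clock=2.
Op 3: tick 2 -> clock=4.
Op 4: insert a.com -> 10.0.0.2 (expiry=4+3=7). clock=4
Op 5: insert c.com -> 10.0.0.6 (expiry=4+2=6). clock=4
Op 6: insert b.com -> 10.0.0.6 (expiry=4+3=7). clock=4
Op 7: tick 2 -> clock=6. purged={c.com}
Op 8: insert c.com -> 10.0.0.3 (expiry=6+4=10). clock=6
Op 9: insert b.com -> 10.0.0.1 (expiry=6+3=9). clock=6
Op 10: tick 4 -> clock=10. purged={a.com,b.com,c.com}
Op 11: insert d.com -> 10.0.0.3 (expiry=10+5=15). clock=10
Op 12: tick 2 -> clock=12.
Op 13: insert b.com -> 10.0.0.4 (expiry=12+4=16). clock=12
Op 14: insert b.com -> 10.0.0.6 (expiry=12+1=13). clock=12
Op 15: insert a.com -> 10.0.0.6 (expiry=12+3=15). clock=12
Op 16: insert a.com -> 10.0.0.1 (expiry=12+2=14). clock=12
Op 17: tick 3 -> clock=15. purged={a.com,b.com,d.com}
Op 18: tick 1 -> clock=16.
Op 19: insert a.com -> 10.0.0.7 (expiry=16+4=20). clock=16
Op 20: tick 1 -> clock=17.
Op 21: tick 2 -> clock=19.
Op 22: insert d.com -> 10.0.0.4 (expiry=19+6=25). clock=19
Op 23: insert c.com -> 10.0.0.1 (expiry=19+5=24). clock=19
Op 24: tick 1 -> clock=20. purged={a.com}
lookup d.com: present, ip=10.0.0.4 expiry=25 > clock=20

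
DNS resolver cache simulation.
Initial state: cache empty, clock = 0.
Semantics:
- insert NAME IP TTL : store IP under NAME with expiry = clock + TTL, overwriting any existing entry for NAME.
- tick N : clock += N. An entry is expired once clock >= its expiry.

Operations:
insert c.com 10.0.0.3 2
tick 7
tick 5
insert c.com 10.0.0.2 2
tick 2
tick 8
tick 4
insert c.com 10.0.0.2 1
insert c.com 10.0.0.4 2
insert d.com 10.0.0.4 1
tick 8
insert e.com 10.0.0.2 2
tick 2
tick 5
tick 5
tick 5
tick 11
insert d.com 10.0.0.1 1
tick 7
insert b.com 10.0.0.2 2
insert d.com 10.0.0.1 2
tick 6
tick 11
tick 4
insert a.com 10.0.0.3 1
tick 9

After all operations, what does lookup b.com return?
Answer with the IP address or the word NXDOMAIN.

Op 1: insert c.com -> 10.0.0.3 (expiry=0+2=2). clock=0
Op 2: tick 7 -> clock=7. purged={c.com}
Op 3: tick 5 -> clock=12.
Op 4: insert c.com -> 10.0.0.2 (expiry=12+2=14). clock=12
Op 5: tick 2 -> clock=14. purged={c.com}
Op 6: tick 8 -> clock=22.
Op 7: tick 4 -> clock=26.
Op 8: insert c.com -> 10.0.0.2 (expiry=26+1=27). clock=26
Op 9: insert c.com -> 10.0.0.4 (expiry=26+2=28). clock=26
Op 10: insert d.com -> 10.0.0.4 (expiry=26+1=27). clock=26
Op 11: tick 8 -> clock=34. purged={c.com,d.com}
Op 12: insert e.com -> 10.0.0.2 (expiry=34+2=36). clock=34
Op 13: tick 2 -> clock=36. purged={e.com}
Op 14: tick 5 -> clock=41.
Op 15: tick 5 -> clock=46.
Op 16: tick 5 -> clock=51.
Op 17: tick 11 -> clock=62.
Op 18: insert d.com -> 10.0.0.1 (expiry=62+1=63). clock=62
Op 19: tick 7 -> clock=69. purged={d.com}
Op 20: insert b.com -> 10.0.0.2 (expiry=69+2=71). clock=69
Op 21: insert d.com -> 10.0.0.1 (expiry=69+2=71). clock=69
Op 22: tick 6 -> clock=75. purged={b.com,d.com}
Op 23: tick 11 -> clock=86.
Op 24: tick 4 -> clock=90.
Op 25: insert a.com -> 10.0.0.3 (expiry=90+1=91). clock=90
Op 26: tick 9 -> clock=99. purged={a.com}
lookup b.com: not in cache (expired or never inserted)

Answer: NXDOMAIN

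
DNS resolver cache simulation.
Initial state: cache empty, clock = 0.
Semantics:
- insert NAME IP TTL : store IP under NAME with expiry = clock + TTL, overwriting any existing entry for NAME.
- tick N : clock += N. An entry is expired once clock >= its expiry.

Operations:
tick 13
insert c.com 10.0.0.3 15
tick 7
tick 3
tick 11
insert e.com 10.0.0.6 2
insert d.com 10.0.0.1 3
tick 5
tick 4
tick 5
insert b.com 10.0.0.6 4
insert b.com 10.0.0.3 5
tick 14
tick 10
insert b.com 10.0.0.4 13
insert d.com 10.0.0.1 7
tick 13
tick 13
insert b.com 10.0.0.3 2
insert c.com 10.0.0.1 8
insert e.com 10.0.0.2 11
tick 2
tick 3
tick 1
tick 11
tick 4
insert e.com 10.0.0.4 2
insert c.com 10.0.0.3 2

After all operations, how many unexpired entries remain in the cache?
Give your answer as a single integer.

Answer: 2

Derivation:
Op 1: tick 13 -> clock=13.
Op 2: insert c.com -> 10.0.0.3 (expiry=13+15=28). clock=13
Op 3: tick 7 -> clock=20.
Op 4: tick 3 -> clock=23.
Op 5: tick 11 -> clock=34. purged={c.com}
Op 6: insert e.com -> 10.0.0.6 (expiry=34+2=36). clock=34
Op 7: insert d.com -> 10.0.0.1 (expiry=34+3=37). clock=34
Op 8: tick 5 -> clock=39. purged={d.com,e.com}
Op 9: tick 4 -> clock=43.
Op 10: tick 5 -> clock=48.
Op 11: insert b.com -> 10.0.0.6 (expiry=48+4=52). clock=48
Op 12: insert b.com -> 10.0.0.3 (expiry=48+5=53). clock=48
Op 13: tick 14 -> clock=62. purged={b.com}
Op 14: tick 10 -> clock=72.
Op 15: insert b.com -> 10.0.0.4 (expiry=72+13=85). clock=72
Op 16: insert d.com -> 10.0.0.1 (expiry=72+7=79). clock=72
Op 17: tick 13 -> clock=85. purged={b.com,d.com}
Op 18: tick 13 -> clock=98.
Op 19: insert b.com -> 10.0.0.3 (expiry=98+2=100). clock=98
Op 20: insert c.com -> 10.0.0.1 (expiry=98+8=106). clock=98
Op 21: insert e.com -> 10.0.0.2 (expiry=98+11=109). clock=98
Op 22: tick 2 -> clock=100. purged={b.com}
Op 23: tick 3 -> clock=103.
Op 24: tick 1 -> clock=104.
Op 25: tick 11 -> clock=115. purged={c.com,e.com}
Op 26: tick 4 -> clock=119.
Op 27: insert e.com -> 10.0.0.4 (expiry=119+2=121). clock=119
Op 28: insert c.com -> 10.0.0.3 (expiry=119+2=121). clock=119
Final cache (unexpired): {c.com,e.com} -> size=2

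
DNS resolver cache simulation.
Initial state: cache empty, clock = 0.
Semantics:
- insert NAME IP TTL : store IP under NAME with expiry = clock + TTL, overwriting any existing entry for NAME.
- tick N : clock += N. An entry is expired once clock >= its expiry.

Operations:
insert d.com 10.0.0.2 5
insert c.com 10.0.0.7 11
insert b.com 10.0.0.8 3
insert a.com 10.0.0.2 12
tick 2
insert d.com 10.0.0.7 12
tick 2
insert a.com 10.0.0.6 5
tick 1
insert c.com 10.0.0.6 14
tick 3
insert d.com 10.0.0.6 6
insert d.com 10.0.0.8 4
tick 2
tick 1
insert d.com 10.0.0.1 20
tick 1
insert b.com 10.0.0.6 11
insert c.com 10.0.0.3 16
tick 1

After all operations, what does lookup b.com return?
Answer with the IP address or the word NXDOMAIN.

Answer: 10.0.0.6

Derivation:
Op 1: insert d.com -> 10.0.0.2 (expiry=0+5=5). clock=0
Op 2: insert c.com -> 10.0.0.7 (expiry=0+11=11). clock=0
Op 3: insert b.com -> 10.0.0.8 (expiry=0+3=3). clock=0
Op 4: insert a.com -> 10.0.0.2 (expiry=0+12=12). clock=0
Op 5: tick 2 -> clock=2.
Op 6: insert d.com -> 10.0.0.7 (expiry=2+12=14). clock=2
Op 7: tick 2 -> clock=4. purged={b.com}
Op 8: insert a.com -> 10.0.0.6 (expiry=4+5=9). clock=4
Op 9: tick 1 -> clock=5.
Op 10: insert c.com -> 10.0.0.6 (expiry=5+14=19). clock=5
Op 11: tick 3 -> clock=8.
Op 12: insert d.com -> 10.0.0.6 (expiry=8+6=14). clock=8
Op 13: insert d.com -> 10.0.0.8 (expiry=8+4=12). clock=8
Op 14: tick 2 -> clock=10. purged={a.com}
Op 15: tick 1 -> clock=11.
Op 16: insert d.com -> 10.0.0.1 (expiry=11+20=31). clock=11
Op 17: tick 1 -> clock=12.
Op 18: insert b.com -> 10.0.0.6 (expiry=12+11=23). clock=12
Op 19: insert c.com -> 10.0.0.3 (expiry=12+16=28). clock=12
Op 20: tick 1 -> clock=13.
lookup b.com: present, ip=10.0.0.6 expiry=23 > clock=13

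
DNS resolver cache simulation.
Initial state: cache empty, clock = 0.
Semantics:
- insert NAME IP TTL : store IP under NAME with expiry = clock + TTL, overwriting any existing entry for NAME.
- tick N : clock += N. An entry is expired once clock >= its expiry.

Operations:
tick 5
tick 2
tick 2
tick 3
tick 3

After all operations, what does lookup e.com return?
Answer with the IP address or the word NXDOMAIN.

Answer: NXDOMAIN

Derivation:
Op 1: tick 5 -> clock=5.
Op 2: tick 2 -> clock=7.
Op 3: tick 2 -> clock=9.
Op 4: tick 3 -> clock=12.
Op 5: tick 3 -> clock=15.
lookup e.com: not in cache (expired or never inserted)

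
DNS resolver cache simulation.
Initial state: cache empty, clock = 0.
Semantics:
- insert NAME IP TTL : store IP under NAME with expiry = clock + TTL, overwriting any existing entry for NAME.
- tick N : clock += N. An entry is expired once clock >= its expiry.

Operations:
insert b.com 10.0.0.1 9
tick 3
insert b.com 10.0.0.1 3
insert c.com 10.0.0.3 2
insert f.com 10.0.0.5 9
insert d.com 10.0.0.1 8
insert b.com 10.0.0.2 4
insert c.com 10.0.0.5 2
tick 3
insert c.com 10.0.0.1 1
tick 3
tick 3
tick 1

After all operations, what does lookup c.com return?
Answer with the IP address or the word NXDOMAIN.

Answer: NXDOMAIN

Derivation:
Op 1: insert b.com -> 10.0.0.1 (expiry=0+9=9). clock=0
Op 2: tick 3 -> clock=3.
Op 3: insert b.com -> 10.0.0.1 (expiry=3+3=6). clock=3
Op 4: insert c.com -> 10.0.0.3 (expiry=3+2=5). clock=3
Op 5: insert f.com -> 10.0.0.5 (expiry=3+9=12). clock=3
Op 6: insert d.com -> 10.0.0.1 (expiry=3+8=11). clock=3
Op 7: insert b.com -> 10.0.0.2 (expiry=3+4=7). clock=3
Op 8: insert c.com -> 10.0.0.5 (expiry=3+2=5). clock=3
Op 9: tick 3 -> clock=6. purged={c.com}
Op 10: insert c.com -> 10.0.0.1 (expiry=6+1=7). clock=6
Op 11: tick 3 -> clock=9. purged={b.com,c.com}
Op 12: tick 3 -> clock=12. purged={d.com,f.com}
Op 13: tick 1 -> clock=13.
lookup c.com: not in cache (expired or never inserted)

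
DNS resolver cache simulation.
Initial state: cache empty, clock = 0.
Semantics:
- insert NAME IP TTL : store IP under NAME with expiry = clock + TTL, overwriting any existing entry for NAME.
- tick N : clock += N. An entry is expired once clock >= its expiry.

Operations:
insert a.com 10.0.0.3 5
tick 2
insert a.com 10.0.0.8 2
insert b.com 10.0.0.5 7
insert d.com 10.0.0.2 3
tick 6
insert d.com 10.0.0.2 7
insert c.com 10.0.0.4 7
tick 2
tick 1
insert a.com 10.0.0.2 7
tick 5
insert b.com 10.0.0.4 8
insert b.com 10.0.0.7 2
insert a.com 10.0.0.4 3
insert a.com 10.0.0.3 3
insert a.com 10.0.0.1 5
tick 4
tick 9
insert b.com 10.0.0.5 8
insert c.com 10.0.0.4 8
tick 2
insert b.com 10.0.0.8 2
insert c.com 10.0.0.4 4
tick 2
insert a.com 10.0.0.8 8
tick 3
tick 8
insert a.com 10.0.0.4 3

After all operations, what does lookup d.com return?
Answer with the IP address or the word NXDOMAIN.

Answer: NXDOMAIN

Derivation:
Op 1: insert a.com -> 10.0.0.3 (expiry=0+5=5). clock=0
Op 2: tick 2 -> clock=2.
Op 3: insert a.com -> 10.0.0.8 (expiry=2+2=4). clock=2
Op 4: insert b.com -> 10.0.0.5 (expiry=2+7=9). clock=2
Op 5: insert d.com -> 10.0.0.2 (expiry=2+3=5). clock=2
Op 6: tick 6 -> clock=8. purged={a.com,d.com}
Op 7: insert d.com -> 10.0.0.2 (expiry=8+7=15). clock=8
Op 8: insert c.com -> 10.0.0.4 (expiry=8+7=15). clock=8
Op 9: tick 2 -> clock=10. purged={b.com}
Op 10: tick 1 -> clock=11.
Op 11: insert a.com -> 10.0.0.2 (expiry=11+7=18). clock=11
Op 12: tick 5 -> clock=16. purged={c.com,d.com}
Op 13: insert b.com -> 10.0.0.4 (expiry=16+8=24). clock=16
Op 14: insert b.com -> 10.0.0.7 (expiry=16+2=18). clock=16
Op 15: insert a.com -> 10.0.0.4 (expiry=16+3=19). clock=16
Op 16: insert a.com -> 10.0.0.3 (expiry=16+3=19). clock=16
Op 17: insert a.com -> 10.0.0.1 (expiry=16+5=21). clock=16
Op 18: tick 4 -> clock=20. purged={b.com}
Op 19: tick 9 -> clock=29. purged={a.com}
Op 20: insert b.com -> 10.0.0.5 (expiry=29+8=37). clock=29
Op 21: insert c.com -> 10.0.0.4 (expiry=29+8=37). clock=29
Op 22: tick 2 -> clock=31.
Op 23: insert b.com -> 10.0.0.8 (expiry=31+2=33). clock=31
Op 24: insert c.com -> 10.0.0.4 (expiry=31+4=35). clock=31
Op 25: tick 2 -> clock=33. purged={b.com}
Op 26: insert a.com -> 10.0.0.8 (expiry=33+8=41). clock=33
Op 27: tick 3 -> clock=36. purged={c.com}
Op 28: tick 8 -> clock=44. purged={a.com}
Op 29: insert a.com -> 10.0.0.4 (expiry=44+3=47). clock=44
lookup d.com: not in cache (expired or never inserted)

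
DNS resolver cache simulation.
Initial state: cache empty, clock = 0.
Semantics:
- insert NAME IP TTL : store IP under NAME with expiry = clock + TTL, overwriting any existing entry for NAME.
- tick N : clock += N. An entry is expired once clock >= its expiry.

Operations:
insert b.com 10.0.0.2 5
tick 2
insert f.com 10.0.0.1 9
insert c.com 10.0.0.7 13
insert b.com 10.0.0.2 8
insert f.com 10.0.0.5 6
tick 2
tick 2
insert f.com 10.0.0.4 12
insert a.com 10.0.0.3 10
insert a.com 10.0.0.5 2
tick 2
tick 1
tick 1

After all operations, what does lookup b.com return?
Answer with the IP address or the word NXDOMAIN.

Answer: NXDOMAIN

Derivation:
Op 1: insert b.com -> 10.0.0.2 (expiry=0+5=5). clock=0
Op 2: tick 2 -> clock=2.
Op 3: insert f.com -> 10.0.0.1 (expiry=2+9=11). clock=2
Op 4: insert c.com -> 10.0.0.7 (expiry=2+13=15). clock=2
Op 5: insert b.com -> 10.0.0.2 (expiry=2+8=10). clock=2
Op 6: insert f.com -> 10.0.0.5 (expiry=2+6=8). clock=2
Op 7: tick 2 -> clock=4.
Op 8: tick 2 -> clock=6.
Op 9: insert f.com -> 10.0.0.4 (expiry=6+12=18). clock=6
Op 10: insert a.com -> 10.0.0.3 (expiry=6+10=16). clock=6
Op 11: insert a.com -> 10.0.0.5 (expiry=6+2=8). clock=6
Op 12: tick 2 -> clock=8. purged={a.com}
Op 13: tick 1 -> clock=9.
Op 14: tick 1 -> clock=10. purged={b.com}
lookup b.com: not in cache (expired or never inserted)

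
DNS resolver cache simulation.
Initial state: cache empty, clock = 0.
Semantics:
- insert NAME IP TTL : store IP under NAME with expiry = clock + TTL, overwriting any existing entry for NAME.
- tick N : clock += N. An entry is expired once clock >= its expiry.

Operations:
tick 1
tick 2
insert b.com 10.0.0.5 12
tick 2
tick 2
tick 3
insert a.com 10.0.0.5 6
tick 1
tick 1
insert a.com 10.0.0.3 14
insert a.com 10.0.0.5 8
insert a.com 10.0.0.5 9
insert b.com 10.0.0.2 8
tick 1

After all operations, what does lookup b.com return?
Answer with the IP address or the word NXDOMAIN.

Op 1: tick 1 -> clock=1.
Op 2: tick 2 -> clock=3.
Op 3: insert b.com -> 10.0.0.5 (expiry=3+12=15). clock=3
Op 4: tick 2 -> clock=5.
Op 5: tick 2 -> clock=7.
Op 6: tick 3 -> clock=10.
Op 7: insert a.com -> 10.0.0.5 (expiry=10+6=16). clock=10
Op 8: tick 1 -> clock=11.
Op 9: tick 1 -> clock=12.
Op 10: insert a.com -> 10.0.0.3 (expiry=12+14=26). clock=12
Op 11: insert a.com -> 10.0.0.5 (expiry=12+8=20). clock=12
Op 12: insert a.com -> 10.0.0.5 (expiry=12+9=21). clock=12
Op 13: insert b.com -> 10.0.0.2 (expiry=12+8=20). clock=12
Op 14: tick 1 -> clock=13.
lookup b.com: present, ip=10.0.0.2 expiry=20 > clock=13

Answer: 10.0.0.2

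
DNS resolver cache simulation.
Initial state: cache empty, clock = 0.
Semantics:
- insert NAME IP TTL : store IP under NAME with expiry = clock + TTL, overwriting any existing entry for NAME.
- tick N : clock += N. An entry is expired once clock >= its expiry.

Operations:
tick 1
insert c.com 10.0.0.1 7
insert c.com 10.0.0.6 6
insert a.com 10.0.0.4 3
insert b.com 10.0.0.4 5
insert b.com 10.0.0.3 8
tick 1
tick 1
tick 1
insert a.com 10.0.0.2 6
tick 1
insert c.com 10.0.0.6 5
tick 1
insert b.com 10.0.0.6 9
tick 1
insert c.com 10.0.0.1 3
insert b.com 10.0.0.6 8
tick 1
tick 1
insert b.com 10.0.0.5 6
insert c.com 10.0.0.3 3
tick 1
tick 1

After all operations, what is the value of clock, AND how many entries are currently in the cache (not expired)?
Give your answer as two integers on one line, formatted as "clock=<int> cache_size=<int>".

Op 1: tick 1 -> clock=1.
Op 2: insert c.com -> 10.0.0.1 (expiry=1+7=8). clock=1
Op 3: insert c.com -> 10.0.0.6 (expiry=1+6=7). clock=1
Op 4: insert a.com -> 10.0.0.4 (expiry=1+3=4). clock=1
Op 5: insert b.com -> 10.0.0.4 (expiry=1+5=6). clock=1
Op 6: insert b.com -> 10.0.0.3 (expiry=1+8=9). clock=1
Op 7: tick 1 -> clock=2.
Op 8: tick 1 -> clock=3.
Op 9: tick 1 -> clock=4. purged={a.com}
Op 10: insert a.com -> 10.0.0.2 (expiry=4+6=10). clock=4
Op 11: tick 1 -> clock=5.
Op 12: insert c.com -> 10.0.0.6 (expiry=5+5=10). clock=5
Op 13: tick 1 -> clock=6.
Op 14: insert b.com -> 10.0.0.6 (expiry=6+9=15). clock=6
Op 15: tick 1 -> clock=7.
Op 16: insert c.com -> 10.0.0.1 (expiry=7+3=10). clock=7
Op 17: insert b.com -> 10.0.0.6 (expiry=7+8=15). clock=7
Op 18: tick 1 -> clock=8.
Op 19: tick 1 -> clock=9.
Op 20: insert b.com -> 10.0.0.5 (expiry=9+6=15). clock=9
Op 21: insert c.com -> 10.0.0.3 (expiry=9+3=12). clock=9
Op 22: tick 1 -> clock=10. purged={a.com}
Op 23: tick 1 -> clock=11.
Final clock = 11
Final cache (unexpired): {b.com,c.com} -> size=2

Answer: clock=11 cache_size=2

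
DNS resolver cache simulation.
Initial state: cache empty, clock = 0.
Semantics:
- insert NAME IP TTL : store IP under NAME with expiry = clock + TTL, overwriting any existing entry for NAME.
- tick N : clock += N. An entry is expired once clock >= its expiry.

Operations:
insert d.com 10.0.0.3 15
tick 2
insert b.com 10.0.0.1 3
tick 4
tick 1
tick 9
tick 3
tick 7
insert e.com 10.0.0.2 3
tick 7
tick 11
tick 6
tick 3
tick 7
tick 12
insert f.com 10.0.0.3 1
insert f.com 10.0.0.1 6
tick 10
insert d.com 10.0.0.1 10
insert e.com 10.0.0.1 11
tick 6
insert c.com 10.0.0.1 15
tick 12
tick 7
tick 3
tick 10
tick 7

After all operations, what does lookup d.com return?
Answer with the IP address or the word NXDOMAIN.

Answer: NXDOMAIN

Derivation:
Op 1: insert d.com -> 10.0.0.3 (expiry=0+15=15). clock=0
Op 2: tick 2 -> clock=2.
Op 3: insert b.com -> 10.0.0.1 (expiry=2+3=5). clock=2
Op 4: tick 4 -> clock=6. purged={b.com}
Op 5: tick 1 -> clock=7.
Op 6: tick 9 -> clock=16. purged={d.com}
Op 7: tick 3 -> clock=19.
Op 8: tick 7 -> clock=26.
Op 9: insert e.com -> 10.0.0.2 (expiry=26+3=29). clock=26
Op 10: tick 7 -> clock=33. purged={e.com}
Op 11: tick 11 -> clock=44.
Op 12: tick 6 -> clock=50.
Op 13: tick 3 -> clock=53.
Op 14: tick 7 -> clock=60.
Op 15: tick 12 -> clock=72.
Op 16: insert f.com -> 10.0.0.3 (expiry=72+1=73). clock=72
Op 17: insert f.com -> 10.0.0.1 (expiry=72+6=78). clock=72
Op 18: tick 10 -> clock=82. purged={f.com}
Op 19: insert d.com -> 10.0.0.1 (expiry=82+10=92). clock=82
Op 20: insert e.com -> 10.0.0.1 (expiry=82+11=93). clock=82
Op 21: tick 6 -> clock=88.
Op 22: insert c.com -> 10.0.0.1 (expiry=88+15=103). clock=88
Op 23: tick 12 -> clock=100. purged={d.com,e.com}
Op 24: tick 7 -> clock=107. purged={c.com}
Op 25: tick 3 -> clock=110.
Op 26: tick 10 -> clock=120.
Op 27: tick 7 -> clock=127.
lookup d.com: not in cache (expired or never inserted)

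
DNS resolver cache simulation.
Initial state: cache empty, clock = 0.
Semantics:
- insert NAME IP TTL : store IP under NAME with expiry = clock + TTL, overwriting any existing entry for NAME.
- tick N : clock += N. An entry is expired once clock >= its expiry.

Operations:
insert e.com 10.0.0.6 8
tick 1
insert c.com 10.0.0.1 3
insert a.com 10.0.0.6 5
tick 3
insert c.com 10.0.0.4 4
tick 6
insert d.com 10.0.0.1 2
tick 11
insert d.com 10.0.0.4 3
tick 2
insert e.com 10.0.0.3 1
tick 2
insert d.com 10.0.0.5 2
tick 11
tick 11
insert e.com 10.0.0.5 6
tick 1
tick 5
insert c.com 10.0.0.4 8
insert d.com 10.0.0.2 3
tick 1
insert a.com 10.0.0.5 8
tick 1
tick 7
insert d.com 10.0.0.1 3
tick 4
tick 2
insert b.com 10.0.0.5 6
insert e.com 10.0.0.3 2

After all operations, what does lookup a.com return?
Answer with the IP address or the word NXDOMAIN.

Op 1: insert e.com -> 10.0.0.6 (expiry=0+8=8). clock=0
Op 2: tick 1 -> clock=1.
Op 3: insert c.com -> 10.0.0.1 (expiry=1+3=4). clock=1
Op 4: insert a.com -> 10.0.0.6 (expiry=1+5=6). clock=1
Op 5: tick 3 -> clock=4. purged={c.com}
Op 6: insert c.com -> 10.0.0.4 (expiry=4+4=8). clock=4
Op 7: tick 6 -> clock=10. purged={a.com,c.com,e.com}
Op 8: insert d.com -> 10.0.0.1 (expiry=10+2=12). clock=10
Op 9: tick 11 -> clock=21. purged={d.com}
Op 10: insert d.com -> 10.0.0.4 (expiry=21+3=24). clock=21
Op 11: tick 2 -> clock=23.
Op 12: insert e.com -> 10.0.0.3 (expiry=23+1=24). clock=23
Op 13: tick 2 -> clock=25. purged={d.com,e.com}
Op 14: insert d.com -> 10.0.0.5 (expiry=25+2=27). clock=25
Op 15: tick 11 -> clock=36. purged={d.com}
Op 16: tick 11 -> clock=47.
Op 17: insert e.com -> 10.0.0.5 (expiry=47+6=53). clock=47
Op 18: tick 1 -> clock=48.
Op 19: tick 5 -> clock=53. purged={e.com}
Op 20: insert c.com -> 10.0.0.4 (expiry=53+8=61). clock=53
Op 21: insert d.com -> 10.0.0.2 (expiry=53+3=56). clock=53
Op 22: tick 1 -> clock=54.
Op 23: insert a.com -> 10.0.0.5 (expiry=54+8=62). clock=54
Op 24: tick 1 -> clock=55.
Op 25: tick 7 -> clock=62. purged={a.com,c.com,d.com}
Op 26: insert d.com -> 10.0.0.1 (expiry=62+3=65). clock=62
Op 27: tick 4 -> clock=66. purged={d.com}
Op 28: tick 2 -> clock=68.
Op 29: insert b.com -> 10.0.0.5 (expiry=68+6=74). clock=68
Op 30: insert e.com -> 10.0.0.3 (expiry=68+2=70). clock=68
lookup a.com: not in cache (expired or never inserted)

Answer: NXDOMAIN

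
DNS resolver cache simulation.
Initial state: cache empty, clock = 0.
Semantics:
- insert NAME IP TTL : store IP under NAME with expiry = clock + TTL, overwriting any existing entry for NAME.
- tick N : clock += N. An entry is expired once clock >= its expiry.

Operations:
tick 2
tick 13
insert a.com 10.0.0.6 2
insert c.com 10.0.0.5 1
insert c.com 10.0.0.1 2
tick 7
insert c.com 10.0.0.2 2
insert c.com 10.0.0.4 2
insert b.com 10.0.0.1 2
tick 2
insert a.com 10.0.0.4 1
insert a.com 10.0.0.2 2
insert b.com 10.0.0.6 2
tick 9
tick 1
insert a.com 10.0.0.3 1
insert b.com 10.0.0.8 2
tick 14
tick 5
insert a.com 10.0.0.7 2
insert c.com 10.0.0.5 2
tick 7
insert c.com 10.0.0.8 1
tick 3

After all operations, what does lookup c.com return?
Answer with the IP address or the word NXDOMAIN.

Answer: NXDOMAIN

Derivation:
Op 1: tick 2 -> clock=2.
Op 2: tick 13 -> clock=15.
Op 3: insert a.com -> 10.0.0.6 (expiry=15+2=17). clock=15
Op 4: insert c.com -> 10.0.0.5 (expiry=15+1=16). clock=15
Op 5: insert c.com -> 10.0.0.1 (expiry=15+2=17). clock=15
Op 6: tick 7 -> clock=22. purged={a.com,c.com}
Op 7: insert c.com -> 10.0.0.2 (expiry=22+2=24). clock=22
Op 8: insert c.com -> 10.0.0.4 (expiry=22+2=24). clock=22
Op 9: insert b.com -> 10.0.0.1 (expiry=22+2=24). clock=22
Op 10: tick 2 -> clock=24. purged={b.com,c.com}
Op 11: insert a.com -> 10.0.0.4 (expiry=24+1=25). clock=24
Op 12: insert a.com -> 10.0.0.2 (expiry=24+2=26). clock=24
Op 13: insert b.com -> 10.0.0.6 (expiry=24+2=26). clock=24
Op 14: tick 9 -> clock=33. purged={a.com,b.com}
Op 15: tick 1 -> clock=34.
Op 16: insert a.com -> 10.0.0.3 (expiry=34+1=35). clock=34
Op 17: insert b.com -> 10.0.0.8 (expiry=34+2=36). clock=34
Op 18: tick 14 -> clock=48. purged={a.com,b.com}
Op 19: tick 5 -> clock=53.
Op 20: insert a.com -> 10.0.0.7 (expiry=53+2=55). clock=53
Op 21: insert c.com -> 10.0.0.5 (expiry=53+2=55). clock=53
Op 22: tick 7 -> clock=60. purged={a.com,c.com}
Op 23: insert c.com -> 10.0.0.8 (expiry=60+1=61). clock=60
Op 24: tick 3 -> clock=63. purged={c.com}
lookup c.com: not in cache (expired or never inserted)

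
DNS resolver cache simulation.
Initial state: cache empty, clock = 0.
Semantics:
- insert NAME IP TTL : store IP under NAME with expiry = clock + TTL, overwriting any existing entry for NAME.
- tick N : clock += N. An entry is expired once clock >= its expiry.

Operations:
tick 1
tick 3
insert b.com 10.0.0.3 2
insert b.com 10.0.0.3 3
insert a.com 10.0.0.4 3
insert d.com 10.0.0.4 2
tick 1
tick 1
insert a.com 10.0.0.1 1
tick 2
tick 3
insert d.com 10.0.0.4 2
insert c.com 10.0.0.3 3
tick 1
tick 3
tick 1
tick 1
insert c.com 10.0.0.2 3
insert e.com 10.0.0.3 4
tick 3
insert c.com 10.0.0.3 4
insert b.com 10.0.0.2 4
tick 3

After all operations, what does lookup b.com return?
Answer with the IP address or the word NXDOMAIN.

Answer: 10.0.0.2

Derivation:
Op 1: tick 1 -> clock=1.
Op 2: tick 3 -> clock=4.
Op 3: insert b.com -> 10.0.0.3 (expiry=4+2=6). clock=4
Op 4: insert b.com -> 10.0.0.3 (expiry=4+3=7). clock=4
Op 5: insert a.com -> 10.0.0.4 (expiry=4+3=7). clock=4
Op 6: insert d.com -> 10.0.0.4 (expiry=4+2=6). clock=4
Op 7: tick 1 -> clock=5.
Op 8: tick 1 -> clock=6. purged={d.com}
Op 9: insert a.com -> 10.0.0.1 (expiry=6+1=7). clock=6
Op 10: tick 2 -> clock=8. purged={a.com,b.com}
Op 11: tick 3 -> clock=11.
Op 12: insert d.com -> 10.0.0.4 (expiry=11+2=13). clock=11
Op 13: insert c.com -> 10.0.0.3 (expiry=11+3=14). clock=11
Op 14: tick 1 -> clock=12.
Op 15: tick 3 -> clock=15. purged={c.com,d.com}
Op 16: tick 1 -> clock=16.
Op 17: tick 1 -> clock=17.
Op 18: insert c.com -> 10.0.0.2 (expiry=17+3=20). clock=17
Op 19: insert e.com -> 10.0.0.3 (expiry=17+4=21). clock=17
Op 20: tick 3 -> clock=20. purged={c.com}
Op 21: insert c.com -> 10.0.0.3 (expiry=20+4=24). clock=20
Op 22: insert b.com -> 10.0.0.2 (expiry=20+4=24). clock=20
Op 23: tick 3 -> clock=23. purged={e.com}
lookup b.com: present, ip=10.0.0.2 expiry=24 > clock=23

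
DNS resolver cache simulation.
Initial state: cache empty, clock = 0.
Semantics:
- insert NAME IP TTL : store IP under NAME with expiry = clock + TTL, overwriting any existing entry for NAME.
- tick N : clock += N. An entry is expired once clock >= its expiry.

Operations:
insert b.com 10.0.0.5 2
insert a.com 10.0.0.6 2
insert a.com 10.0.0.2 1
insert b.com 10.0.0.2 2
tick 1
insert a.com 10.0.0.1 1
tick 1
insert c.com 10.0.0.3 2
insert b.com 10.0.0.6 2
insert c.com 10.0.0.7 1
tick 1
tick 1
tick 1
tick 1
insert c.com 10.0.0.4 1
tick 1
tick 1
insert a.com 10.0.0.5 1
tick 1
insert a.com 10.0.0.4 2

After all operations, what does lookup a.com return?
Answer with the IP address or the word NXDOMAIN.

Answer: 10.0.0.4

Derivation:
Op 1: insert b.com -> 10.0.0.5 (expiry=0+2=2). clock=0
Op 2: insert a.com -> 10.0.0.6 (expiry=0+2=2). clock=0
Op 3: insert a.com -> 10.0.0.2 (expiry=0+1=1). clock=0
Op 4: insert b.com -> 10.0.0.2 (expiry=0+2=2). clock=0
Op 5: tick 1 -> clock=1. purged={a.com}
Op 6: insert a.com -> 10.0.0.1 (expiry=1+1=2). clock=1
Op 7: tick 1 -> clock=2. purged={a.com,b.com}
Op 8: insert c.com -> 10.0.0.3 (expiry=2+2=4). clock=2
Op 9: insert b.com -> 10.0.0.6 (expiry=2+2=4). clock=2
Op 10: insert c.com -> 10.0.0.7 (expiry=2+1=3). clock=2
Op 11: tick 1 -> clock=3. purged={c.com}
Op 12: tick 1 -> clock=4. purged={b.com}
Op 13: tick 1 -> clock=5.
Op 14: tick 1 -> clock=6.
Op 15: insert c.com -> 10.0.0.4 (expiry=6+1=7). clock=6
Op 16: tick 1 -> clock=7. purged={c.com}
Op 17: tick 1 -> clock=8.
Op 18: insert a.com -> 10.0.0.5 (expiry=8+1=9). clock=8
Op 19: tick 1 -> clock=9. purged={a.com}
Op 20: insert a.com -> 10.0.0.4 (expiry=9+2=11). clock=9
lookup a.com: present, ip=10.0.0.4 expiry=11 > clock=9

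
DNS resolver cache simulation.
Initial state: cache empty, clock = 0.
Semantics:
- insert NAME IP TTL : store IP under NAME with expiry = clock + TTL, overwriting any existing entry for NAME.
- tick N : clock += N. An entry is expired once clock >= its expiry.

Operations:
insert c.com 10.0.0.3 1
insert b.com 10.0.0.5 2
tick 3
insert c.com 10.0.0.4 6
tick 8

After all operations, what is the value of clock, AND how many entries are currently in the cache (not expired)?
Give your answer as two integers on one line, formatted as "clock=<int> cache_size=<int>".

Answer: clock=11 cache_size=0

Derivation:
Op 1: insert c.com -> 10.0.0.3 (expiry=0+1=1). clock=0
Op 2: insert b.com -> 10.0.0.5 (expiry=0+2=2). clock=0
Op 3: tick 3 -> clock=3. purged={b.com,c.com}
Op 4: insert c.com -> 10.0.0.4 (expiry=3+6=9). clock=3
Op 5: tick 8 -> clock=11. purged={c.com}
Final clock = 11
Final cache (unexpired): {} -> size=0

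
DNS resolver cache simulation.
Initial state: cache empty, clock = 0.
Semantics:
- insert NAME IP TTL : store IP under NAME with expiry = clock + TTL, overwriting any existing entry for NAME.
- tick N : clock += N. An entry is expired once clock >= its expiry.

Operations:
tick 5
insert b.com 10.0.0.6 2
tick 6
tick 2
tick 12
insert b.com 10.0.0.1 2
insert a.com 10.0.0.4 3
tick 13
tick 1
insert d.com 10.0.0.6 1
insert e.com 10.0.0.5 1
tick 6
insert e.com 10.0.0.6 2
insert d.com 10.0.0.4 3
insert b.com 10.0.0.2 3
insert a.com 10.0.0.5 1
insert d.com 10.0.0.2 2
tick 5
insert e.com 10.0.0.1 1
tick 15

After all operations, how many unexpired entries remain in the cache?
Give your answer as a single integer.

Op 1: tick 5 -> clock=5.
Op 2: insert b.com -> 10.0.0.6 (expiry=5+2=7). clock=5
Op 3: tick 6 -> clock=11. purged={b.com}
Op 4: tick 2 -> clock=13.
Op 5: tick 12 -> clock=25.
Op 6: insert b.com -> 10.0.0.1 (expiry=25+2=27). clock=25
Op 7: insert a.com -> 10.0.0.4 (expiry=25+3=28). clock=25
Op 8: tick 13 -> clock=38. purged={a.com,b.com}
Op 9: tick 1 -> clock=39.
Op 10: insert d.com -> 10.0.0.6 (expiry=39+1=40). clock=39
Op 11: insert e.com -> 10.0.0.5 (expiry=39+1=40). clock=39
Op 12: tick 6 -> clock=45. purged={d.com,e.com}
Op 13: insert e.com -> 10.0.0.6 (expiry=45+2=47). clock=45
Op 14: insert d.com -> 10.0.0.4 (expiry=45+3=48). clock=45
Op 15: insert b.com -> 10.0.0.2 (expiry=45+3=48). clock=45
Op 16: insert a.com -> 10.0.0.5 (expiry=45+1=46). clock=45
Op 17: insert d.com -> 10.0.0.2 (expiry=45+2=47). clock=45
Op 18: tick 5 -> clock=50. purged={a.com,b.com,d.com,e.com}
Op 19: insert e.com -> 10.0.0.1 (expiry=50+1=51). clock=50
Op 20: tick 15 -> clock=65. purged={e.com}
Final cache (unexpired): {} -> size=0

Answer: 0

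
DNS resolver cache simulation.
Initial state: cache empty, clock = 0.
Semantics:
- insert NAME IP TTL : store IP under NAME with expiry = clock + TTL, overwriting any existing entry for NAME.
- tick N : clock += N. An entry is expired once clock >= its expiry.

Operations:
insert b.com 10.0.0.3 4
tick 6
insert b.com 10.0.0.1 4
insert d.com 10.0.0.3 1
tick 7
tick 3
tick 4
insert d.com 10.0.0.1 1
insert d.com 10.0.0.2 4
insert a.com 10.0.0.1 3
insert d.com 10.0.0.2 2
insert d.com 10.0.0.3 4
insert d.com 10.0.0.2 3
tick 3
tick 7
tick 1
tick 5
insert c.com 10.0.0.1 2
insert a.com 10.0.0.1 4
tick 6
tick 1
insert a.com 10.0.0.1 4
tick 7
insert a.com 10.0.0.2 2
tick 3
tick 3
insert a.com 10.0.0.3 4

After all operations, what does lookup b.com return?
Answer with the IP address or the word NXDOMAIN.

Answer: NXDOMAIN

Derivation:
Op 1: insert b.com -> 10.0.0.3 (expiry=0+4=4). clock=0
Op 2: tick 6 -> clock=6. purged={b.com}
Op 3: insert b.com -> 10.0.0.1 (expiry=6+4=10). clock=6
Op 4: insert d.com -> 10.0.0.3 (expiry=6+1=7). clock=6
Op 5: tick 7 -> clock=13. purged={b.com,d.com}
Op 6: tick 3 -> clock=16.
Op 7: tick 4 -> clock=20.
Op 8: insert d.com -> 10.0.0.1 (expiry=20+1=21). clock=20
Op 9: insert d.com -> 10.0.0.2 (expiry=20+4=24). clock=20
Op 10: insert a.com -> 10.0.0.1 (expiry=20+3=23). clock=20
Op 11: insert d.com -> 10.0.0.2 (expiry=20+2=22). clock=20
Op 12: insert d.com -> 10.0.0.3 (expiry=20+4=24). clock=20
Op 13: insert d.com -> 10.0.0.2 (expiry=20+3=23). clock=20
Op 14: tick 3 -> clock=23. purged={a.com,d.com}
Op 15: tick 7 -> clock=30.
Op 16: tick 1 -> clock=31.
Op 17: tick 5 -> clock=36.
Op 18: insert c.com -> 10.0.0.1 (expiry=36+2=38). clock=36
Op 19: insert a.com -> 10.0.0.1 (expiry=36+4=40). clock=36
Op 20: tick 6 -> clock=42. purged={a.com,c.com}
Op 21: tick 1 -> clock=43.
Op 22: insert a.com -> 10.0.0.1 (expiry=43+4=47). clock=43
Op 23: tick 7 -> clock=50. purged={a.com}
Op 24: insert a.com -> 10.0.0.2 (expiry=50+2=52). clock=50
Op 25: tick 3 -> clock=53. purged={a.com}
Op 26: tick 3 -> clock=56.
Op 27: insert a.com -> 10.0.0.3 (expiry=56+4=60). clock=56
lookup b.com: not in cache (expired or never inserted)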